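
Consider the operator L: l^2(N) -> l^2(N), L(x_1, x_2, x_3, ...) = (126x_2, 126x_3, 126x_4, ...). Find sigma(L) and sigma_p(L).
sigma(L) = closed disk {z in C : |z| ≤ 126}; sigma_p(L) = open disk {z in C : |z| < 126}

Note L = 126·V where V is the unit left shift (V x)_k = x_{k+1}; so sigma(L) = 126·sigma(V) and ||L|| = 126||V||. ||L x||^2 = 15876sum_{k≥2} |x_k|^2 ≤ 15876||x||^2, with equality on {x : x_1 = 0}, so ||L|| = 126. For any lambda with |lambda| < 126, set r = lambda/126 (|r| < 1); the vector x = (1, r, r^2, ...) is in l^2 and satisfies L x = 126(r, r^2, ...) = lambda x, so lambda is an eigenvalue. On the boundary |lambda| = 126 the geometric series diverges, so no l^2 eigenvector exists, but these lambda lie in the approximate point spectrum. Hence sigma(L) is the closed disk of radius 126 and sigma_p(L) is the open disk.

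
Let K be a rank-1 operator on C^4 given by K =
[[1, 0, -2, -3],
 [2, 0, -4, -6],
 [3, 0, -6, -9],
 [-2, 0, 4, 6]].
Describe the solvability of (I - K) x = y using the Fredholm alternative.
(I - K) is singular (det(I - K) = 0, i.e. 1 ∈ sigma(K)). (I - K) x = y is solvable iff y ⊥ ker((I - K)^*) = span{(-1, 0, 2, 3)}, i.e. iff -y_1 + 2y_3 + 3y_4 = 0. When solvable, the solutions are x = y + c·(-1, -2, -3, 2), c arbitrary (ker(I - K) = span{(-1, -2, -3, 2)}, dimension 1).

K has rank 1, so it is an outer product K = u v^T: every row of K is a multiple of one row vector. Reading off the entries, u = (-1, -2, -3, 2) and v = (-1, 0, 2, 3) (row i of K equals u_i·v^T). A rank-one matrix u v^T satisfies K u = u (v·u) and kills the (3)-dimensional subspace v^⊥, so its characteristic polynomial is lambda^3 (lambda - v·u) with v·u = tr K = 1. Hence the eigenvalues of I - K are 1 (multiplicity 3) and 1 - (1) = 0, so det(I - K) = 0. (Direct check: I - K =
[[0, 0, 2, 3],
 [-2, 1, 4, 6],
 [-3, 0, 7, 9],
 [2, 0, -4, -5]]
has determinant 0.) So 1 is an eigenvalue of K and (I - K) is not invertible. The finite-dimensional Fredholm alternative says: either (I - K) is invertible, or ker(I - K) ≠ {0} and then range(I - K) = ker((I - K)^*)^⊥, with dim ker(I - K) = dim ker((I - K)^*). We are in the second case, so we need both kernels. Kernel of I - K: (I - K) u = u - u (v·u) = u - u = 0, so ker(I - K) = span{u} = span{(-1, -2, -3, 2)} (it is exactly 1-dimensional because rank(I - K) = 3). Kernel of the adjoint: K is real, so (I - K)^* = I - K^T = I - v u^T, and (I - v u^T) v = v - v (u·v) = 0; hence ker((I - K)^*) = span{v} = span{(-1, 0, 2, 3)}. Therefore (I - K) x = y is solvable iff <y, v> = 0, i.e. iff -y_1 + 2y_3 + 3y_4 = 0. When this holds, K y = u (v·y) = 0, so (I - K) y = y and x = y is a particular solution; the full solution set is the line x = y + c·u = y + c·(-1, -2, -3, 2), c ∈ C.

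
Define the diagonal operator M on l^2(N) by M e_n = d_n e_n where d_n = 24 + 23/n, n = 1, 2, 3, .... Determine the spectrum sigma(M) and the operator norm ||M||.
sigma(M) = {24 + 23/n : n ≥ 1} ∪ {24}; ||M|| = 47

A bounded diagonal operator on l^2 with diagonal entries d_n has spectrum equal to the closure of {d_n : n ≥ 1}: every d_n is an eigenvalue (with eigenvector e_n), so {d_n} ⊂ sigma(M); the spectrum is closed, so its closure is too; and for lambda not in the closure, (M - lambda I) has bounded inverse (the diagonal entries 1/(d_n - lambda) are bounded). For our sequence d_n = 24 + 23/n, n = 1, 2, 3, ...:
  - {d_n} = {24 + 23/n : n ≥ 1}; the only limit point is 24
  - closure = {24 + 23/n : n ≥ 1} ∪ {24}
For the norm: a diagonal operator has ||M|| = sup_n |d_n|. Here d_n = 24 + 23/n is positive and decreasing, so sup_n |d_n| = d_1 = 24 + 23 = 47. So ||M|| = 47.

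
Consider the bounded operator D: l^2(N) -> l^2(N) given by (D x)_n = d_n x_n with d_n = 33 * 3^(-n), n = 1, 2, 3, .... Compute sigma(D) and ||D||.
sigma(D) = {33 * 3^(-n) : n ≥ 1} ∪ {0}; ||D|| = 11

A bounded diagonal operator on l^2 with diagonal entries d_n has spectrum equal to the closure of {d_n : n ≥ 1}: every d_n is an eigenvalue (with eigenvector e_n), so {d_n} ⊂ sigma(D); the spectrum is closed, so its closure is too; and for lambda not in the closure, (D - lambda I) has bounded inverse (the diagonal entries 1/(d_n - lambda) are bounded). For our sequence d_n = 33 * 3^(-n), n = 1, 2, 3, ...:
  - {d_n} = {33 * 3^(-n) : n ≥ 1}; the only limit point is 0
  - closure = {33 * 3^(-n) : n ≥ 1} ∪ {0}
For the norm: a diagonal operator has ||D|| = sup_n |d_n|. Here d_n = 33 * 3^(-n) is positive and decreasing, so sup_n |d_n| = d_1 = 33/3 = 11. So ||D|| = 11.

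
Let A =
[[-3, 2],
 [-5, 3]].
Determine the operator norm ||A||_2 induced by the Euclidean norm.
||A||_2 = sqrt((47 + sqrt(2205))/2) ≈ 6.8541 (= sqrt(largest eigenvalue of A^T A))

||A||_2 = sigma_max(A) = sqrt(lambda_max(A^T A)). Form the symmetric matrix M = A^T A =
[[34, -21],
 [-21, 13]].
Its characteristic polynomial (trace, determinant of M give the coefficients) is
  p(λ) = det(λ I - M) = λ^2 - 47λ + 1.
For λ^2 - 47λ + 1 the discriminant is 2205. It is nonnegative but not a perfect square, so the roots are real and irrational: λ = (47 ± sqrt(2205))/2 ≈ 46.9787, 0.0213.
So the eigenvalues of A^T A are ≈ 0.0213, 46.9787 (all ≥ 0, as they must be for A^T A). The largest is λ_max = (47 + sqrt(2205))/2 ≈ 46.9787, hence ||A||_2 = sqrt(λ_max) = sqrt((47 + sqrt(2205))/2) ≈ 6.8541.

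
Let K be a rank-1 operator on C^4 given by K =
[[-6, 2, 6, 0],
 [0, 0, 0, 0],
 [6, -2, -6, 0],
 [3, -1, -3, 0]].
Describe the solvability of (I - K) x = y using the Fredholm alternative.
(I - K) is invertible (det(I - K) = 13 ≠ 0), so for every y in C^4 the equation (I - K) x = y has a unique solution.

K has rank 1, so it is an outer product K = u v^T: every row of K is a multiple of one row vector. Reading off the entries, u = (2, 0, -2, -1) and v = (-3, 1, 3, 0) (row i of K equals u_i·v^T). A rank-one matrix u v^T satisfies K u = u (v·u) and kills the (3)-dimensional subspace v^⊥, so its characteristic polynomial is lambda^3 (lambda - v·u) with v·u = tr K = -12. Hence the eigenvalues of I - K are 1 (multiplicity 3) and 1 - (-12) = 13, so det(I - K) = 13. (Direct check: I - K =
[[7, -2, -6, 0],
 [0, 1, 0, 0],
 [-6, 2, 7, 0],
 [-3, 1, 3, 1]]
has determinant 13.) The finite-dimensional Fredholm alternative says: either (I - K) is invertible, or ker(I - K) ≠ {0} and then range(I - K) = ker((I - K)^*)^⊥, with dim ker(I - K) = dim ker((I - K)^*). Since det(I - K) ≠ 0, 1 is not an eigenvalue of K and ker(I - K) = {0}, so we are in the first case: for every y there is a unique x = (I - K)^(-1) y. Explicitly, by the Sherman–Morrison formula, (I - u v^T)^(-1) = I + u v^T/(1 - v·u), i.e. (I - K)^(-1) = I + K/(13).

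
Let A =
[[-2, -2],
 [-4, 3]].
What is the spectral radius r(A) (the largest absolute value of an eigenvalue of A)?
r(A) = (1 + sqrt(57))/2 ≈ 4.2749

The eigenvalues of A are the roots of its characteristic polynomial. With M = A (coefficients from the trace and determinant):
  p(λ) = det(λ I - M) = λ^2 - λ - 14.
For λ^2 - λ - 14 the discriminant is 57. It is nonnegative but not a perfect square, so the roots are real and irrational: λ = (1 ± sqrt(57))/2 ≈ 4.2749, -3.2749.
Thus the eigenvalues (to 4 decimals) are 4.2749 (modulus 4.2749); -3.2749 (modulus 3.2749). The spectral radius is the largest modulus: r(A) = (1 + sqrt(57))/2 ≈ 4.2749. (Cross-check: r(A) ≤ ||A||_2 ≈ 5.0232; equality holds whenever A is normal, though it can also hold for some non-normal A.)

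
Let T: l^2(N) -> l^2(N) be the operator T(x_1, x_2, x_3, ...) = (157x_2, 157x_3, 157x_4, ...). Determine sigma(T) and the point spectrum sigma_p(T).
sigma(T) = closed disk {z in C : |z| ≤ 157}; sigma_p(T) = open disk {z in C : |z| < 157}

Note T = 157·V where V is the unit left shift (V x)_k = x_{k+1}; so sigma(T) = 157·sigma(V) and ||T|| = 157||V||. ||T x||^2 = 24649sum_{k≥2} |x_k|^2 ≤ 24649||x||^2, with equality on {x : x_1 = 0}, so ||T|| = 157. For any lambda with |lambda| < 157, set r = lambda/157 (|r| < 1); the vector x = (1, r, r^2, ...) is in l^2 and satisfies T x = 157(r, r^2, ...) = lambda x, so lambda is an eigenvalue. On the boundary |lambda| = 157 the geometric series diverges, so no l^2 eigenvector exists, but these lambda lie in the approximate point spectrum. Hence sigma(T) is the closed disk of radius 157 and sigma_p(T) is the open disk.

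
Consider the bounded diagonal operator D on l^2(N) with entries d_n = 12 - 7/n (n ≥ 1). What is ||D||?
||D|| = 12

For a diagonal operator on l^2 with entries d_n, ||D|| = sup_n |d_n|. Here d_1 = 5, d_2 = 17/2, ..., and d_n = 12 - 7/n increases monotonically toward 12. All terms lie in [5, 12), so |d_n| = d_n and the supremum is the limit 12, which is not attained by any individual d_n. Hence ||D|| = 12.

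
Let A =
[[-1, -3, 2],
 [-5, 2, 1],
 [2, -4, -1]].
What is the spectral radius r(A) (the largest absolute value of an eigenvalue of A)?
r(A) ≈ 5.0689

The eigenvalues of A are the roots of its characteristic polynomial. With M = A (coefficients from the trace, the sum of principal 2x2 minors, and det A):
  p(λ) = det(λ I - M) = λ^3 - 18λ - 39.
No integer candidate from the rational root theorem (±divisors of 39) is a root, so the roots are irrational. The cubic discriminant is Δ = -17739 < 0, so there is one real root and a complex-conjugate pair. p(5) = -4 and p(6) = 69 have opposite signs, so a root lies in (5, 6); Newton's method refines it to λ ≈ 5.0689. Dividing out (λ - (5.0689)) leaves approximately λ^2 + 5.0689λ + 7.6939. For λ^2 + 5.0689λ + 7.6939 the discriminant is -5.0818. It is negative, so the remaining roots are the complex-conjugate pair λ ≈ -2.5345 ± 1.1271i. Their product equals the constant term, so |λ|^2 ≈ 7.6939 and |λ| ≈ 2.7738.
Thus the eigenvalues (to 4 decimals) are 5.0689 (modulus 5.0689); -2.5345 ± 1.1271i (modulus 2.7738). The spectral radius is the largest modulus: r(A) ≈ 5.0689. (Cross-check: r(A) ≤ ||A||_2 ≈ 6.7528; equality holds whenever A is normal, though it can also hold for some non-normal A.)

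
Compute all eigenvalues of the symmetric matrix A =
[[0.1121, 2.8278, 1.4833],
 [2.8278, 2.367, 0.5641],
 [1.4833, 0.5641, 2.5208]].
sigma(A) ≈ {-2, 2, 5}

A is real symmetric, so its spectrum consists of real eigenvalues. Expanding the characteristic polynomial of the displayed matrix gives
  det(λ I - A) = p(λ) = λ^3 + (-5)λ^2 + (-4)λ + (20).
Solving p(λ) = 0 yields eigenvalues ≈ -2, 2, 5. (A is shown rounded to 4 decimals, so these recover the underlying integer eigenvalues to within that precision.)
Verification: the trace of A = 5 equals the sum of eigenvalues 5, and det(A) ≈ -19.9999 matches the eigenvalue product -20.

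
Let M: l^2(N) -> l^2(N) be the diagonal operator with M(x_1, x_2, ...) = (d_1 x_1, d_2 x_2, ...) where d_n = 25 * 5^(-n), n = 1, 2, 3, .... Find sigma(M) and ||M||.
sigma(M) = {25 * 5^(-n) : n ≥ 1} ∪ {0}; ||M|| = 5

A bounded diagonal operator on l^2 with diagonal entries d_n has spectrum equal to the closure of {d_n : n ≥ 1}: every d_n is an eigenvalue (with eigenvector e_n), so {d_n} ⊂ sigma(M); the spectrum is closed, so its closure is too; and for lambda not in the closure, (M - lambda I) has bounded inverse (the diagonal entries 1/(d_n - lambda) are bounded). For our sequence d_n = 25 * 5^(-n), n = 1, 2, 3, ...:
  - {d_n} = {25 * 5^(-n) : n ≥ 1}; the only limit point is 0
  - closure = {25 * 5^(-n) : n ≥ 1} ∪ {0}
For the norm: a diagonal operator has ||M|| = sup_n |d_n|. Here d_n = 25 * 5^(-n) is positive and decreasing, so sup_n |d_n| = d_1 = 25/5 = 5. So ||M|| = 5.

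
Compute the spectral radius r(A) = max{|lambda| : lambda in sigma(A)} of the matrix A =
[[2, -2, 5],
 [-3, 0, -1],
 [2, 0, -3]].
r(A) = sqrt(88)/2 ≈ 4.6904

The eigenvalues of A are the roots of its characteristic polynomial. With M = A (coefficients from the trace, the sum of principal 2x2 minors, and det A):
  p(λ) = det(λ I - M) = λ^3 + λ^2 - 22λ - 22.
By the rational root theorem any rational root is an integer divisor of 22. Testing λ = -1: p(-1) = -1 + 1 + 22 - 22 = 0, so λ = -1 is a root. Dividing out (λ + 1) leaves p(λ) = (λ + 1)(λ^2 - 22). For λ^2 - 22 the discriminant is 88. It is nonnegative but not a perfect square, so the roots are real and irrational: λ = ± sqrt(88)/2 ≈ 4.6904, -4.6904.
Thus the eigenvalues (to 4 decimals) are 4.6904 (modulus 4.6904); -4.6904 (modulus 4.6904); -1 (modulus 1). The spectral radius is the largest modulus: r(A) = sqrt(88)/2 ≈ 4.6904. (Cross-check: r(A) ≤ ||A||_2 ≈ 6.3692; equality holds whenever A is normal, though it can also hold for some non-normal A.)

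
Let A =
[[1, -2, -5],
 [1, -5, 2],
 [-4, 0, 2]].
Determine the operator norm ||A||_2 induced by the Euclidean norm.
||A||_2 ≈ 6.3193 (= sqrt(largest eigenvalue of A^T A))

||A||_2 = sigma_max(A) = sqrt(lambda_max(A^T A)). Form the symmetric matrix M = A^T A =
[[18, -7, -11],
 [-7, 29, 0],
 [-11, 0, 33]].
Its characteristic polynomial (trace, sum of principal 2x2 minors, determinant of M give the coefficients) is
  p(λ) = det(λ I - M) = λ^3 - 80λ^2 + 1903λ - 12100.
No integer candidate from the rational root theorem (±divisors of 12100) is a root, so the roots are irrational. The cubic discriminant is Δ = 34854292 > 0, so there are three distinct real roots. p(10) = -70 and p(11) = 484 have opposite signs, so a root lies in (10, 11); Newton's method refines it to λ ≈ 10.1172. p(29) = 196 and p(30) = -10 have opposite signs, so a root lies in (29, 30); Newton's method refines it to λ ≈ 29.9494. p(39) = -244 and p(40) = 20 have opposite signs, so a root lies in (39, 40); Newton's method refines it to λ ≈ 39.9334. Check (Vieta): the three roots sum to 80, matching tr M = 80.
So the eigenvalues of A^T A are ≈ 10.1172, 29.9494, 39.9334 (all ≥ 0, as they must be for A^T A). The largest is λ_max ≈ 39.9334, hence ||A||_2 = sqrt(λ_max) ≈ 6.3193.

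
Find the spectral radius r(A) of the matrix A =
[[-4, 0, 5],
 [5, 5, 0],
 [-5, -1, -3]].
r(A) ≈ 5.8163

The eigenvalues of A are the roots of its characteristic polynomial. With M = A (coefficients from the trace, the sum of principal 2x2 minors, and det A):
  p(λ) = det(λ I - M) = λ^3 + 2λ^2 + 2λ - 160.
No integer candidate from the rational root theorem (±divisors of 160) is a root, so the roots are irrational. The cubic discriminant is Δ = -697616 < 0, so there is one real root and a complex-conjugate pair. p(4) = -56 and p(5) = 25 have opposite signs, so a root lies in (4, 5); Newton's method refines it to λ ≈ 4.7297. Dividing out (λ - (4.7297)) leaves approximately λ^2 + 6.7297λ + 33.829. For λ^2 + 6.7297λ + 33.829 the discriminant is -90.0278. It is negative, so the remaining roots are the complex-conjugate pair λ ≈ -3.3648 ± 4.7441i. Their product equals the constant term, so |λ|^2 ≈ 33.829 and |λ| ≈ 5.8163.
Thus the eigenvalues (to 4 decimals) are 4.7297 (modulus 4.7297); -3.3648 ± 4.7441i (modulus 5.8163). The spectral radius is the largest modulus: r(A) ≈ 5.8163. (Cross-check: r(A) ≤ ||A||_2 ≈ 9.0688; equality holds whenever A is normal, though it can also hold for some non-normal A.)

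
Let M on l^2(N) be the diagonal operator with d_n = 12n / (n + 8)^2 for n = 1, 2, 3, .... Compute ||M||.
||M|| = 3/8 (attained at n = 8)

For M diagonal, ||M|| = sup_n |d_n|. Treat f(x) = 12x / (x + 8)^2 for real x > 0. By the quotient rule, f'(x) = 12(8 - x)/(x + 8)^3, which is positive for x < 8 and negative for x > 8. So f has a unique maximum at x = 8, and since 8 is a positive integer, the supremum over n ≥ 1 is attained at n = 8: d_8 = 12·8/(8 + 8)^2 = 12·8/256 = 3/8. Hence ||M|| = 3/8.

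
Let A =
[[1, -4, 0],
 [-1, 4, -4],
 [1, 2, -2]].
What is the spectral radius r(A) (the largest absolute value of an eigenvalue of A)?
r(A) ≈ 4.5805

The eigenvalues of A are the roots of its characteristic polynomial. With M = A (coefficients from the trace, the sum of principal 2x2 minors, and det A):
  p(λ) = det(λ I - M) = λ^3 - 3λ^2 - 2λ - 24.
No integer candidate from the rational root theorem (±divisors of 24) is a root, so the roots are irrational. The cubic discriminant is Δ = -20668 < 0, so there is one real root and a complex-conjugate pair. p(4) = -16 and p(5) = 16 have opposite signs, so a root lies in (4, 5); Newton's method refines it to λ ≈ 4.5805. Dividing out (λ - (4.5805)) leaves approximately λ^2 + 1.5805λ + 5.2396. For λ^2 + 1.5805λ + 5.2396 the discriminant is -18.4603. It is negative, so the remaining roots are the complex-conjugate pair λ ≈ -0.7903 ± 2.1483i. Their product equals the constant term, so |λ|^2 ≈ 5.2396 and |λ| ≈ 2.289.
Thus the eigenvalues (to 4 decimals) are 4.5805 (modulus 4.5805); -0.7903 ± 2.1483i (modulus 2.289). The spectral radius is the largest modulus: r(A) ≈ 4.5805. (Cross-check: r(A) ≤ ||A||_2 ≈ 7.094; equality holds whenever A is normal, though it can also hold for some non-normal A.)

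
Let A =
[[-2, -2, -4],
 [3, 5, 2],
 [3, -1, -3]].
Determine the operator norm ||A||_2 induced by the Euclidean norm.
||A||_2 ≈ 7.5558 (= sqrt(largest eigenvalue of A^T A))

||A||_2 = sigma_max(A) = sqrt(lambda_max(A^T A)). Form the symmetric matrix M = A^T A =
[[22, 16, 5],
 [16, 30, 21],
 [5, 21, 29]].
Its characteristic polynomial (trace, sum of principal 2x2 minors, determinant of M give the coefficients) is
  p(λ) = det(λ I - M) = λ^3 - 81λ^2 + 1446λ - 4624.
No integer candidate from the rational root theorem (±divisors of 4624) is a root, so the roots are irrational. The cubic discriminant is Δ = 966443076 > 0, so there are three distinct real roots. p(4) = -72 and p(5) = 706 have opposite signs, so a root lies in (4, 5); Newton's method refines it to λ ≈ 4.0857. p(19) = 468 and p(20) = -104 have opposite signs, so a root lies in (19, 20); Newton's method refines it to λ ≈ 19.8238. p(57) = -178 and p(58) = 1872 have opposite signs, so a root lies in (57, 58); Newton's method refines it to λ ≈ 57.0905. Check (Vieta): the three roots sum to 81, matching tr M = 81.
So the eigenvalues of A^T A are ≈ 4.0857, 19.8238, 57.0905 (all ≥ 0, as they must be for A^T A). The largest is λ_max ≈ 57.0905, hence ||A||_2 = sqrt(λ_max) ≈ 7.5558.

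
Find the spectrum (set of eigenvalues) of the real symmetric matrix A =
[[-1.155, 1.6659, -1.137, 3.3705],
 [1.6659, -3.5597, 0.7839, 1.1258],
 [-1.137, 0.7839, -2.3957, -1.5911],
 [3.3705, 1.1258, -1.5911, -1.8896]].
sigma(A) ≈ {-5, -2, 3} (-5 with multiplicity 2)

A is real symmetric, so its spectrum consists of real eigenvalues. Expanding the characteristic polynomial of the displayed matrix gives
  det(λ I - A) = p(λ) = λ^4 + (9)λ^3 + (9)λ^2 + (-84.9969)λ + (-149.9968).
Solving p(λ) = 0 yields eigenvalues ≈ -5, -5, -2, 3. (A is shown rounded to 4 decimals, so these recover the underlying integer eigenvalues to within that precision.)
Verification: the trace of A = -9 equals the sum of eigenvalues -9, and det(A) ≈ -149.9968 matches the eigenvalue product -150.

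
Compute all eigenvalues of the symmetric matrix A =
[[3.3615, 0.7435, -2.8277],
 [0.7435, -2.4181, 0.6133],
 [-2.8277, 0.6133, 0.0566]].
sigma(A) ≈ {-3, -1, 5}

A is real symmetric, so its spectrum consists of real eigenvalues. Expanding the characteristic polynomial of the displayed matrix gives
  det(λ I - A) = p(λ) = λ^3 + (-1)λ^2 + (-17)λ + (-15).
Solving p(λ) = 0 yields eigenvalues ≈ -3, -1, 5. (A is shown rounded to 4 decimals, so these recover the underlying integer eigenvalues to within that precision.)
Verification: the trace of A = 1 equals the sum of eigenvalues 1, and det(A) ≈ 15.0003 matches the eigenvalue product 15.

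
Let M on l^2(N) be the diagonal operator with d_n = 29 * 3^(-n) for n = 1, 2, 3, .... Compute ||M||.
||M|| = 29/3 (attained at n = 1)

For M diagonal, ||M|| = sup_n |d_n|. The sequence d_n = 29 * 3^(-n) is positive and strictly decreasing (ratio 3^(-1) < 1), so the supremum is d_1 = 29/3. Hence ||M|| = 29/3.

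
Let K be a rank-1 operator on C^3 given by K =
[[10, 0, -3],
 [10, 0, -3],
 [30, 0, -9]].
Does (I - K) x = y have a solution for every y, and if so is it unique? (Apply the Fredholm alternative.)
(I - K) is singular (det(I - K) = 0, i.e. 1 ∈ sigma(K)). (I - K) x = y is solvable iff y ⊥ ker((I - K)^*) = span{(10, 0, -3)}, i.e. iff 10y_1 - 3y_3 = 0. When solvable, the solutions are x = y + c·(1, 1, 3), c arbitrary (ker(I - K) = span{(1, 1, 3)}, dimension 1).

K has rank 1, so it is an outer product K = u v^T: every row of K is a multiple of one row vector. Reading off the entries, u = (1, 1, 3) and v = (10, 0, -3) (row i of K equals u_i·v^T). A rank-one matrix u v^T satisfies K u = u (v·u) and kills the (2)-dimensional subspace v^⊥, so its characteristic polynomial is lambda^2 (lambda - v·u) with v·u = tr K = 1. Hence the eigenvalues of I - K are 1 (multiplicity 2) and 1 - (1) = 0, so det(I - K) = 0. (Direct check: I - K =
[[-9, 0, 3],
 [-10, 1, 3],
 [-30, 0, 10]]
has determinant 0.) So 1 is an eigenvalue of K and (I - K) is not invertible. The finite-dimensional Fredholm alternative says: either (I - K) is invertible, or ker(I - K) ≠ {0} and then range(I - K) = ker((I - K)^*)^⊥, with dim ker(I - K) = dim ker((I - K)^*). We are in the second case, so we need both kernels. Kernel of I - K: (I - K) u = u - u (v·u) = u - u = 0, so ker(I - K) = span{u} = span{(1, 1, 3)} (it is exactly 1-dimensional because rank(I - K) = 2). Kernel of the adjoint: K is real, so (I - K)^* = I - K^T = I - v u^T, and (I - v u^T) v = v - v (u·v) = 0; hence ker((I - K)^*) = span{v} = span{(10, 0, -3)}. Therefore (I - K) x = y is solvable iff <y, v> = 0, i.e. iff 10y_1 - 3y_3 = 0. When this holds, K y = u (v·y) = 0, so (I - K) y = y and x = y is a particular solution; the full solution set is the line x = y + c·u = y + c·(1, 1, 3), c ∈ C.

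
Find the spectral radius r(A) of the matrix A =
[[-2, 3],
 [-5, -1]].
r(A) = sqrt(17) ≈ 4.1231

The eigenvalues of A are the roots of its characteristic polynomial. With M = A (coefficients from the trace and determinant):
  p(λ) = det(λ I - M) = λ^2 + 3λ + 17.
For λ^2 + 3λ + 17 the discriminant is -59. It is negative, so the roots are the complex-conjugate pair λ = -3/2 ± (sqrt(59)/2) i ≈ -1.5 ± 3.8406i. For a conjugate pair the product of the roots equals the constant term, so |λ|^2 = 17 and |λ| = sqrt(17) ≈ 4.1231.
Thus the eigenvalues (to 4 decimals) are -1.5 ± 3.8406i (modulus 4.1231). The spectral radius is the largest modulus: r(A) = sqrt(17) ≈ 4.1231. (Cross-check: r(A) ≤ ||A||_2 ≈ 5.39; equality holds whenever A is normal, though it can also hold for some non-normal A.)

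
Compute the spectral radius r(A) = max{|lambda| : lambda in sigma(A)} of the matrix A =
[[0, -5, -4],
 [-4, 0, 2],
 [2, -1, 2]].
r(A) ≈ 4.3397

The eigenvalues of A are the roots of its characteristic polynomial. With M = A (coefficients from the trace, the sum of principal 2x2 minors, and det A):
  p(λ) = det(λ I - M) = λ^3 - 2λ^2 - 10λ + 76.
No integer candidate from the rational root theorem (±divisors of 76) is a root, so the roots are irrational. The cubic discriminant is Δ = -121760 < 0, so there is one real root and a complex-conjugate pair. p(-5) = -49 and p(-4) = 20 have opposite signs, so a root lies in (-5, -4); Newton's method refines it to λ ≈ -4.3397. Dividing out (λ - (-4.3397)) leaves approximately λ^2 - 6.3397λ + 17.5126. For λ^2 - 6.3397λ + 17.5126 the discriminant is -29.8585. It is negative, so the remaining roots are the complex-conjugate pair λ ≈ 3.1699 ± 2.7321i. Their product equals the constant term, so |λ|^2 ≈ 17.5126 and |λ| ≈ 4.1848.
Thus the eigenvalues (to 4 decimals) are -4.3397 (modulus 4.3397); 3.1699 ± 2.7321i (modulus 4.1848). The spectral radius is the largest modulus: r(A) ≈ 4.3397. (Cross-check: r(A) ≤ ||A||_2 ≈ 6.6161; equality holds whenever A is normal, though it can also hold for some non-normal A.)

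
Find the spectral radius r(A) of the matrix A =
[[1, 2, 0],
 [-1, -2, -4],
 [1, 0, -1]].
r(A) ≈ 2.7162

The eigenvalues of A are the roots of its characteristic polynomial. With M = A (coefficients from the trace, the sum of principal 2x2 minors, and det A):
  p(λ) = det(λ I - M) = λ^3 + 2λ^2 + λ + 8.
No integer candidate from the rational root theorem (±divisors of 8) is a root, so the roots are irrational. The cubic discriminant is Δ = -1696 < 0, so there is one real root and a complex-conjugate pair. p(-3) = -4 and p(-2) = 6 have opposite signs, so a root lies in (-3, -2); Newton's method refines it to λ ≈ -2.7162. Dividing out (λ - (-2.7162)) leaves approximately λ^2 - 0.7162λ + 2.9453. For λ^2 - 0.7162λ + 2.9453 the discriminant is -11.2683. It is negative, so the remaining roots are the complex-conjugate pair λ ≈ 0.3581 ± 1.6784i. Their product equals the constant term, so |λ|^2 ≈ 2.9453 and |λ| ≈ 1.7162.
Thus the eigenvalues (to 4 decimals) are -2.7162 (modulus 2.7162); 0.3581 ± 1.6784i (modulus 1.7162). The spectral radius is the largest modulus: r(A) ≈ 2.7162. (Cross-check: r(A) ≤ ||A||_2 ≈ 4.7712; equality holds whenever A is normal, though it can also hold for some non-normal A.)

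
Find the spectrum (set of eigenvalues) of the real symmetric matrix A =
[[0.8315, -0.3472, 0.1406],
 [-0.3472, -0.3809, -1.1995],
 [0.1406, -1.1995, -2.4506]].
sigma(A) ≈ {-3, 0, 1}

A is real symmetric, so its spectrum consists of real eigenvalues. Expanding the characteristic polynomial of the displayed matrix gives
  det(λ I - A) = p(λ) = λ^3 + (2)λ^2 + (-3)λ + (0).
Solving p(λ) = 0 yields eigenvalues ≈ -3, 0, 1. (A is shown rounded to 4 decimals, so these recover the underlying integer eigenvalues to within that precision.)
Verification: the trace of A = -2 equals the sum of eigenvalues -2, and det(A) ≈ -0.0002 matches the eigenvalue product 0.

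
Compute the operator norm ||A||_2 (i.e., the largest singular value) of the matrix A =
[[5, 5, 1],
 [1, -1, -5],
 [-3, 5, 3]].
||A||_2 ≈ 8.329 (= sqrt(largest eigenvalue of A^T A))

||A||_2 = sigma_max(A) = sqrt(lambda_max(A^T A)). Form the symmetric matrix M = A^T A =
[[35, 9, -9],
 [9, 51, 25],
 [-9, 25, 35]].
Its characteristic polynomial (trace, sum of principal 2x2 minors, determinant of M give the coefficients) is
  p(λ) = det(λ I - M) = λ^3 - 121λ^2 + 4008λ - 29584.
No integer candidate from the rational root theorem (±divisors of 29584) is a root, so the roots are irrational. The cubic discriminant is Δ = 2635971584 > 0, so there are three distinct real roots. p(10) = -604 and p(11) = 1194 have opposite signs, so a root lies in (10, 11); Newton's method refines it to λ ≈ 10.325. p(41) = 264 and p(42) = -604 have opposite signs, so a root lies in (41, 42); Newton's method refines it to λ ≈ 41.3033. p(69) = -604 and p(70) = 1076 have opposite signs, so a root lies in (69, 70); Newton's method refines it to λ ≈ 69.3717. Check (Vieta): the three roots sum to 121, matching tr M = 121.
So the eigenvalues of A^T A are ≈ 10.325, 41.3033, 69.3717 (all ≥ 0, as they must be for A^T A). The largest is λ_max ≈ 69.3717, hence ||A||_2 = sqrt(λ_max) ≈ 8.329.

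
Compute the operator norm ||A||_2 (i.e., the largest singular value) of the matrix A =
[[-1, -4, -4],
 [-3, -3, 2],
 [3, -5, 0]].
||A||_2 ≈ 7.2945 (= sqrt(largest eigenvalue of A^T A))

||A||_2 = sigma_max(A) = sqrt(lambda_max(A^T A)). Form the symmetric matrix M = A^T A =
[[19, -2, -2],
 [-2, 50, 10],
 [-2, 10, 20]].
Its characteristic polynomial (trace, sum of principal 2x2 minors, determinant of M give the coefficients) is
  p(λ) = det(λ I - M) = λ^3 - 89λ^2 + 2222λ - 16900.
No integer candidate from the rational root theorem (±divisors of 16900) is a root, so the roots are irrational. The cubic discriminant is Δ = 16255572 > 0, so there are three distinct real roots. p(16) = -36 and p(17) = 66 have opposite signs, so a root lies in (16, 17); Newton's method refines it to λ ≈ 16.2752. p(19) = 48 and p(20) = -60 have opposite signs, so a root lies in (19, 20); Newton's method refines it to λ ≈ 19.5149. p(53) = -258 and p(54) = 1028 have opposite signs, so a root lies in (53, 54); Newton's method refines it to λ ≈ 53.2098. Check (Vieta): the three roots sum to 89, matching tr M = 89.
So the eigenvalues of A^T A are ≈ 16.2752, 19.5149, 53.2098 (all ≥ 0, as they must be for A^T A). The largest is λ_max ≈ 53.2098, hence ||A||_2 = sqrt(λ_max) ≈ 7.2945.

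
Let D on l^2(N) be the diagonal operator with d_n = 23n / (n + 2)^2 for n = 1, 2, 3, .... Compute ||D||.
||D|| = 23/8 (attained at n = 2)

For D diagonal, ||D|| = sup_n |d_n|. Treat f(x) = 23x / (x + 2)^2 for real x > 0. By the quotient rule, f'(x) = 23(2 - x)/(x + 2)^3, which is positive for x < 2 and negative for x > 2. So f has a unique maximum at x = 2, and since 2 is a positive integer, the supremum over n ≥ 1 is attained at n = 2: d_2 = 23·2/(2 + 2)^2 = 23·2/16 = 23/8. Hence ||D|| = 23/8.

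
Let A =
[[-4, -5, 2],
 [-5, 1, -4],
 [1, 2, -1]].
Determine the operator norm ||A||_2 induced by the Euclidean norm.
||A||_2 ≈ 7.3506 (= sqrt(largest eigenvalue of A^T A))

||A||_2 = sigma_max(A) = sqrt(lambda_max(A^T A)). Form the symmetric matrix M = A^T A =
[[42, 17, 11],
 [17, 30, -16],
 [11, -16, 21]].
Its characteristic polynomial (trace, sum of principal 2x2 minors, determinant of M give the coefficients) is
  p(λ) = det(λ I - M) = λ^3 - 93λ^2 + 2106λ - 25.
No integer candidate from the rational root theorem (±divisors of 25) is a root, so the roots are irrational. The cubic discriminant is Δ = 1005611625 > 0, so there are three distinct real roots. p(0) = -25 and p(1) = 1989 have opposite signs, so a root lies in (0, 1); Newton's method refines it to λ ≈ 0.0119. p(38) = 583 and p(39) = -25 have opposite signs, so a root lies in (38, 39); Newton's method refines it to λ ≈ 38.9573. p(54) = -25 and p(55) = 855 have opposite signs, so a root lies in (54, 55); Newton's method refines it to λ ≈ 54.0308. Check (Vieta): the three roots sum to 93, matching tr M = 93.
So the eigenvalues of A^T A are ≈ 0.0119, 38.9573, 54.0308 (all ≥ 0, as they must be for A^T A). The largest is λ_max ≈ 54.0308, hence ||A||_2 = sqrt(λ_max) ≈ 7.3506.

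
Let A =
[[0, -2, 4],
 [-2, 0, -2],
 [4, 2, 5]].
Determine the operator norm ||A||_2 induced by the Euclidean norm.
||A||_2 ≈ 7.7605 (= sqrt(largest eigenvalue of A^T A))

||A||_2 = sigma_max(A) = sqrt(lambda_max(A^T A)). Form the symmetric matrix M = A^T A =
[[20, 8, 24],
 [8, 8, 2],
 [24, 2, 45]].
Its characteristic polynomial (trace, sum of principal 2x2 minors, determinant of M give the coefficients) is
  p(λ) = det(λ I - M) = λ^3 - 73λ^2 + 776λ - 400.
No integer candidate from the rational root theorem (±divisors of 400) is a root, so the roots are irrational. The cubic discriminant is Δ = 1120960000 > 0, so there are three distinct real roots. p(0) = -400 and p(1) = 304 have opposite signs, so a root lies in (0, 1); Newton's method refines it to λ ≈ 0.543. p(12) = 128 and p(13) = -452 have opposite signs, so a root lies in (12, 13); Newton's method refines it to λ ≈ 12.2317. p(60) = -640 and p(61) = 2284 have opposite signs, so a root lies in (60, 61); Newton's method refines it to λ ≈ 60.2253. Check (Vieta): the three roots sum to 73, matching tr M = 73.
So the eigenvalues of A^T A are ≈ 0.543, 12.2317, 60.2253 (all ≥ 0, as they must be for A^T A). The largest is λ_max ≈ 60.2253, hence ||A||_2 = sqrt(λ_max) ≈ 7.7605.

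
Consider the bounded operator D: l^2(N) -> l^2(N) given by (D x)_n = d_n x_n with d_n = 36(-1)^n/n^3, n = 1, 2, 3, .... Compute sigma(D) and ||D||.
sigma(D) = {36(-1)^n/n^3 : n ≥ 1} ∪ {0}; ||D|| = 36

A bounded diagonal operator on l^2 with diagonal entries d_n has spectrum equal to the closure of {d_n : n ≥ 1}: every d_n is an eigenvalue (with eigenvector e_n), so {d_n} ⊂ sigma(D); the spectrum is closed, so its closure is too; and for lambda not in the closure, (D - lambda I) has bounded inverse (the diagonal entries 1/(d_n - lambda) are bounded). For our sequence d_n = 36(-1)^n/n^3, n = 1, 2, 3, ...:
  - {d_n} = {36(-1)^n/n^3 : n ≥ 1}; the only limit point is 0
  - closure = {36(-1)^n/n^3 : n ≥ 1} ∪ {0}
For the norm: a diagonal operator has ||D|| = sup_n |d_n|. Here |d_n| = 36/n^3 is decreasing, so sup_n |d_n| = |d_1| = 36. So ||D|| = 36.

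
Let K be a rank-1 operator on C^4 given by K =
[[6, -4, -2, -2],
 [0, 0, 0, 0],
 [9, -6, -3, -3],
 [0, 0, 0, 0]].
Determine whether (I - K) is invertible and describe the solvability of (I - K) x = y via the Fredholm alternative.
(I - K) is invertible (det(I - K) = -2 ≠ 0), so for every y in C^4 the equation (I - K) x = y has a unique solution.

K has rank 1, so it is an outer product K = u v^T: every row of K is a multiple of one row vector. Reading off the entries, u = (-2, 0, -3, 0) and v = (-3, 2, 1, 1) (row i of K equals u_i·v^T). A rank-one matrix u v^T satisfies K u = u (v·u) and kills the (3)-dimensional subspace v^⊥, so its characteristic polynomial is lambda^3 (lambda - v·u) with v·u = tr K = 3. Hence the eigenvalues of I - K are 1 (multiplicity 3) and 1 - (3) = -2, so det(I - K) = -2. (Direct check: I - K =
[[-5, 4, 2, 2],
 [0, 1, 0, 0],
 [-9, 6, 4, 3],
 [0, 0, 0, 1]]
has determinant -2.) The finite-dimensional Fredholm alternative says: either (I - K) is invertible, or ker(I - K) ≠ {0} and then range(I - K) = ker((I - K)^*)^⊥, with dim ker(I - K) = dim ker((I - K)^*). Since det(I - K) ≠ 0, 1 is not an eigenvalue of K and ker(I - K) = {0}, so we are in the first case: for every y there is a unique x = (I - K)^(-1) y. Explicitly, by the Sherman–Morrison formula, (I - u v^T)^(-1) = I + u v^T/(1 - v·u), i.e. (I - K)^(-1) = I + K/(-2).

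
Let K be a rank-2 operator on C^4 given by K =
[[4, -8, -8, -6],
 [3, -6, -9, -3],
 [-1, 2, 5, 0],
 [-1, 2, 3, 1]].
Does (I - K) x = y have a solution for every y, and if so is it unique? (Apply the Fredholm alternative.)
(I - K) is singular (det(I - K) = 0, i.e. 1 ∈ sigma(K)). (I - K) x = y is solvable iff y ⊥ ker((I - K)^*) = span{(1, -2, -1, -2)}, i.e. iff y_1 - 2y_2 - y_3 - 2y_4 = 0. When solvable, x is determined up to adding multiples of (6, 3, 0, -1) (ker(I - K) = span{(6, 3, 0, -1)}, dimension 1).

K has rank 2 and factors as K = U V^T = u1 v1^T + u2 v2^T with u1 = (-2, -3, 2, 1), v1 = (-1, 2, 3, 1), u2 = (2, 0, 1, 0), v2 = (1, -2, -1, -2) (multiplying out reproduces the displayed K). The nonzero eigenvalues of U V^T coincide with those of the 2 x 2 matrix G = V^T U = [[v1·u1, v1·u2], [v2·u1, v2·u2]] = [[3, 1], [0, 1]], and by the Sylvester determinant identity det(I_4 - U V^T) = det(I_2 - V^T U) = det([[-2, -1], [0, 0]]) = (-2)(0) - (-1)(0) = 0. (Direct check: I - K =
[[-3, 8, 8, 6],
 [-3, 7, 9, 3],
 [1, -2, -4, 0],
 [1, -2, -3, 0]]
has determinant 0.) So 1 is an eigenvalue of K and (I - K) is not invertible. The finite-dimensional Fredholm alternative says: either (I - K) is invertible, or ker(I - K) ≠ {0} and then range(I - K) = ker((I - K)^*)^⊥, with dim ker(I - K) = dim ker((I - K)^*). We are in the second case, so we compute both kernels via the 2 x 2 reduction. If (I - U V^T) x = 0 then x = U (V^T x) lies in the column space of U; writing x = U b gives U (I_2 - G) b = 0, and since u1, u2 are independent, (I_2 - G) b = 0. With I_2 - G = [[-2, -1], [0, 0]] (singular, as its determinant is 0) a null vector is b = (-1, 2), so ker(I - K) = span{-1·u1 + (2)·u2} = span{(6, 3, 0, -1)}. For the adjoint, (I - K)^* = I - K^T = I - V U^T, and the same argument gives ker((I - K)^*) = {V a : (I_2 - G)^T a = 0}; (I_2 - G)^T = [[-2, 0], [-1, 0]] has null vector a = (0, 1), so ker((I - K)^*) = span{0·v1 + (1)·v2} = span{(1, -2, -1, -2)}. (Both kernels are 1-dimensional, matching rank(I - K) = 3.) Therefore (I - K) x = y is solvable iff <y, (1, -2, -1, -2)> = 0, i.e. iff y_1 - 2y_2 - y_3 - 2y_4 = 0; when solvable the solution set is the line x_p + c·(6, 3, 0, -1), c ∈ C.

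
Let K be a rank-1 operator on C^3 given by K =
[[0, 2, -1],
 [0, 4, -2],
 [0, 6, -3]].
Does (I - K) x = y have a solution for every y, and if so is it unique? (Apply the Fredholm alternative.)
(I - K) is singular (det(I - K) = 0, i.e. 1 ∈ sigma(K)). (I - K) x = y is solvable iff y ⊥ ker((I - K)^*) = span{(0, 2, -1)}, i.e. iff 2y_2 - y_3 = 0. When solvable, the solutions are x = y + c·(1, 2, 3), c arbitrary (ker(I - K) = span{(1, 2, 3)}, dimension 1).

K has rank 1, so it is an outer product K = u v^T: every row of K is a multiple of one row vector. Reading off the entries, u = (1, 2, 3) and v = (0, 2, -1) (row i of K equals u_i·v^T). A rank-one matrix u v^T satisfies K u = u (v·u) and kills the (2)-dimensional subspace v^⊥, so its characteristic polynomial is lambda^2 (lambda - v·u) with v·u = tr K = 1. Hence the eigenvalues of I - K are 1 (multiplicity 2) and 1 - (1) = 0, so det(I - K) = 0. (Direct check: I - K =
[[1, -2, 1],
 [0, -3, 2],
 [0, -6, 4]]
has determinant 0.) So 1 is an eigenvalue of K and (I - K) is not invertible. The finite-dimensional Fredholm alternative says: either (I - K) is invertible, or ker(I - K) ≠ {0} and then range(I - K) = ker((I - K)^*)^⊥, with dim ker(I - K) = dim ker((I - K)^*). We are in the second case, so we need both kernels. Kernel of I - K: (I - K) u = u - u (v·u) = u - u = 0, so ker(I - K) = span{u} = span{(1, 2, 3)} (it is exactly 1-dimensional because rank(I - K) = 2). Kernel of the adjoint: K is real, so (I - K)^* = I - K^T = I - v u^T, and (I - v u^T) v = v - v (u·v) = 0; hence ker((I - K)^*) = span{v} = span{(0, 2, -1)}. Therefore (I - K) x = y is solvable iff <y, v> = 0, i.e. iff 2y_2 - y_3 = 0. When this holds, K y = u (v·y) = 0, so (I - K) y = y and x = y is a particular solution; the full solution set is the line x = y + c·u = y + c·(1, 2, 3), c ∈ C.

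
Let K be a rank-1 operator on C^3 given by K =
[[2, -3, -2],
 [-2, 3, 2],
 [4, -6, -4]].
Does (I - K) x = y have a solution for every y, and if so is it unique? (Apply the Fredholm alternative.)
(I - K) is singular (det(I - K) = 0, i.e. 1 ∈ sigma(K)). (I - K) x = y is solvable iff y ⊥ ker((I - K)^*) = span{(2, -3, -2)}, i.e. iff 2y_1 - 3y_2 - 2y_3 = 0. When solvable, the solutions are x = y + c·(1, -1, 2), c arbitrary (ker(I - K) = span{(1, -1, 2)}, dimension 1).

K has rank 1, so it is an outer product K = u v^T: every row of K is a multiple of one row vector. Reading off the entries, u = (1, -1, 2) and v = (2, -3, -2) (row i of K equals u_i·v^T). A rank-one matrix u v^T satisfies K u = u (v·u) and kills the (2)-dimensional subspace v^⊥, so its characteristic polynomial is lambda^2 (lambda - v·u) with v·u = tr K = 1. Hence the eigenvalues of I - K are 1 (multiplicity 2) and 1 - (1) = 0, so det(I - K) = 0. (Direct check: I - K =
[[-1, 3, 2],
 [2, -2, -2],
 [-4, 6, 5]]
has determinant 0.) So 1 is an eigenvalue of K and (I - K) is not invertible. The finite-dimensional Fredholm alternative says: either (I - K) is invertible, or ker(I - K) ≠ {0} and then range(I - K) = ker((I - K)^*)^⊥, with dim ker(I - K) = dim ker((I - K)^*). We are in the second case, so we need both kernels. Kernel of I - K: (I - K) u = u - u (v·u) = u - u = 0, so ker(I - K) = span{u} = span{(1, -1, 2)} (it is exactly 1-dimensional because rank(I - K) = 2). Kernel of the adjoint: K is real, so (I - K)^* = I - K^T = I - v u^T, and (I - v u^T) v = v - v (u·v) = 0; hence ker((I - K)^*) = span{v} = span{(2, -3, -2)}. Therefore (I - K) x = y is solvable iff <y, v> = 0, i.e. iff 2y_1 - 3y_2 - 2y_3 = 0. When this holds, K y = u (v·y) = 0, so (I - K) y = y and x = y is a particular solution; the full solution set is the line x = y + c·u = y + c·(1, -1, 2), c ∈ C.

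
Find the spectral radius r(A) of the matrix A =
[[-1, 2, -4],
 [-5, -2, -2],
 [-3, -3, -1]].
r(A) ≈ 5.5255

The eigenvalues of A are the roots of its characteristic polynomial. With M = A (coefficients from the trace, the sum of principal 2x2 minors, and det A):
  p(λ) = det(λ I - M) = λ^3 + 4λ^2 - 3λ + 30.
No integer candidate from the rational root theorem (±divisors of 30) is a root, so the roots are irrational. The cubic discriminant is Δ = -38208 < 0, so there is one real root and a complex-conjugate pair. p(-6) = -24 and p(-5) = 20 have opposite signs, so a root lies in (-6, -5); Newton's method refines it to λ ≈ -5.5255. Dividing out (λ - (-5.5255)) leaves approximately λ^2 - 1.5255λ + 5.4293. For λ^2 - 1.5255λ + 5.4293 the discriminant is -19.3901. It is negative, so the remaining roots are the complex-conjugate pair λ ≈ 0.7628 ± 2.2017i. Their product equals the constant term, so |λ|^2 ≈ 5.4293 and |λ| ≈ 2.3301.
Thus the eigenvalues (to 4 decimals) are -5.5255 (modulus 5.5255); 0.7628 ± 2.2017i (modulus 2.3301). The spectral radius is the largest modulus: r(A) ≈ 5.5255. (Cross-check: r(A) ≤ ||A||_2 ≈ 7.214; equality holds whenever A is normal, though it can also hold for some non-normal A.)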